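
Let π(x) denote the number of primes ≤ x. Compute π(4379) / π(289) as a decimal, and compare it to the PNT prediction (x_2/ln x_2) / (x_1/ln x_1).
π(4379)/π(289) = 597/61 ≈ 9.7869;  PNT prediction ≈ 10.2401.

π(289) = 61 and π(4379) = 597, so π(4379)/π(289) ≈ 9.7869. The PNT-predicted ratio is (4379/ln(4379)) / (289/ln(289)) ≈ 10.2401. The two agree to within a few percent, as expected.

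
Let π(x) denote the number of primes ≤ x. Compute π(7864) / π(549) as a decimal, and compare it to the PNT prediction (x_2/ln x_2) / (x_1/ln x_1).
π(7864)/π(549) = 992/101 ≈ 9.8218;  PNT prediction ≈ 10.0734.

π(549) = 101 and π(7864) = 992, so π(7864)/π(549) ≈ 9.8218. The PNT-predicted ratio is (7864/ln(7864)) / (549/ln(549)) ≈ 10.0734. The two agree to within a few percent, as expected.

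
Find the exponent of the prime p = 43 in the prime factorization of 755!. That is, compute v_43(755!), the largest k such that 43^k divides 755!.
v_43(755!) = 17

Legendre's formula: v_p(n!) = Σ_{k ≥ 1} ⌊n / p^k⌋. For p = 43, n = 755, the terms are:
  ⌊755/43^1⌋ = ⌊755/43⌋ = 17
(the next term ⌊755/43^2⌋ = 0, terminating the sum). Summing: v_43(755!) = 17 = 17.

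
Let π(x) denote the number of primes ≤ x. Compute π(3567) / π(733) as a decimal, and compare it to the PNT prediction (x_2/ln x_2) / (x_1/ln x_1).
π(3567)/π(733) = 499/130 ≈ 3.8385;  PNT prediction ≈ 3.9249.

π(733) = 130 and π(3567) = 499, so π(3567)/π(733) ≈ 3.8385. The PNT-predicted ratio is (3567/ln(3567)) / (733/ln(733)) ≈ 3.9249. The two agree to within a few percent, as expected.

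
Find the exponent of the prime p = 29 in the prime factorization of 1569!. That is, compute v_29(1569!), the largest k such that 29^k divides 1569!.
v_29(1569!) = 55

Legendre's formula: v_p(n!) = Σ_{k ≥ 1} ⌊n / p^k⌋. For p = 29, n = 1569, the terms are:
  ⌊1569/29^1⌋ = ⌊1569/29⌋ = 54
  ⌊1569/29^2⌋ = ⌊1569/841⌋ = 1
(the next term ⌊1569/29^3⌋ = 0, terminating the sum). Summing: v_29(1569!) = 54 + 1 = 55.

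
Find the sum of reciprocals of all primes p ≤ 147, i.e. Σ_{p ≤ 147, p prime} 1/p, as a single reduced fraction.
Σ 1/p = 18825509850919239131453102166593625244431364344421618363/10014646650599190067509233131649940057366334653200433090

π(147) = 34, so the primes ≤ 147 are [2, 3, 5, 7, 11, 13, 17, 19, 23, 29, 31, 37, 41, 43, 47, 53, 59, 61, 67, 71, 73, 79, 83, 89, 97, 101, 103, 107, 109, 113, 127, 131, 137, 139]. Summing 1/p over these primes: 18825509850919239131453102166593625244431364344421618363/10014646650599190067509233131649940057366334653200433090 ≈ 1.8798. Mertens estimate ln ln(147) + 0.2615 ≈ 1.8690.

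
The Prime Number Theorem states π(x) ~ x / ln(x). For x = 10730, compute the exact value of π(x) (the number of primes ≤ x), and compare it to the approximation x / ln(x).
π(10730) = 1308;  x/ln(x) ≈ 1156.15;  relative error ≈ 11.61%.

Directly count primes up to 10730: π(10730) = 1308. The PNT approximation gives 10730/ln(10730) ≈ 10730/9.28080 ≈ 1156.15. Relative error (π(x) − x/ln(x)) / π(x) ≈ 11.61%; the approximation is known to undercount slightly (Li(x) is a better estimate).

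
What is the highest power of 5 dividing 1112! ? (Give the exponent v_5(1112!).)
v_5(1112!) = 275

Legendre's formula: v_p(n!) = Σ_{k ≥ 1} ⌊n / p^k⌋. For p = 5, n = 1112, the terms are:
  ⌊1112/5^1⌋ = ⌊1112/5⌋ = 222
  ⌊1112/5^2⌋ = ⌊1112/25⌋ = 44
  ⌊1112/5^3⌋ = ⌊1112/125⌋ = 8
  ⌊1112/5^4⌋ = ⌊1112/625⌋ = 1
(the next term ⌊1112/5^5⌋ = 0, terminating the sum). Summing: v_5(1112!) = 222 + 44 + 8 + 1 = 275.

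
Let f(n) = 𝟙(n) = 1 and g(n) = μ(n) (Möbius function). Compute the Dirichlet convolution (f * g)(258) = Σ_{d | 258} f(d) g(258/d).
(𝟙 * μ)(258) = 0

Divisors of 258: [1, 2, 3, 6, 43, 86, 129, 258]. For each d | 258:
  d = 1: 𝟙(1) · μ(258/1) = 1 · -1 = -1
  d = 2: 𝟙(2) · μ(258/2) = 1 · 1 = 1
  d = 3: 𝟙(3) · μ(258/3) = 1 · 1 = 1
  d = 6: 𝟙(6) · μ(258/6) = 1 · -1 = -1
  d = 43: 𝟙(43) · μ(258/43) = 1 · 1 = 1
  d = 86: 𝟙(86) · μ(258/86) = 1 · -1 = -1
  d = 129: 𝟙(129) · μ(258/129) = 1 · -1 = -1
  d = 258: 𝟙(258) · μ(258/258) = 1 · 1 = 1
Summing: (𝟙 * μ)(258) = -1 + 1 + 1 + -1 + 1 + -1 + -1 + 1 = 0.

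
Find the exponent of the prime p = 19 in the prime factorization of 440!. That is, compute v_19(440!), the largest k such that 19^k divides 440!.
v_19(440!) = 24

Legendre's formula: v_p(n!) = Σ_{k ≥ 1} ⌊n / p^k⌋. For p = 19, n = 440, the terms are:
  ⌊440/19^1⌋ = ⌊440/19⌋ = 23
  ⌊440/19^2⌋ = ⌊440/361⌋ = 1
(the next term ⌊440/19^3⌋ = 0, terminating the sum). Summing: v_19(440!) = 23 + 1 = 24.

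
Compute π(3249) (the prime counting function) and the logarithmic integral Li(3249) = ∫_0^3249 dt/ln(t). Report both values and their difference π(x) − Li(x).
π(3249) = 457;  Li(3249) ≈ 473.70;  π(x) − Li(x) ≈ -16.70.

Direct count of primes ≤ 3249 gives π(3249) = 457. Numerical evaluation of the logarithmic integral gives Li(3249) ≈ 473.70. The difference π(x) − Li(x) ≈ -16.70 is typically negative for small/moderate x (Li(x) overestimates), though Littlewood's theorem shows this sign changes infinitely often.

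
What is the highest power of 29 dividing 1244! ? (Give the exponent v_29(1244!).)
v_29(1244!) = 43

Legendre's formula: v_p(n!) = Σ_{k ≥ 1} ⌊n / p^k⌋. For p = 29, n = 1244, the terms are:
  ⌊1244/29^1⌋ = ⌊1244/29⌋ = 42
  ⌊1244/29^2⌋ = ⌊1244/841⌋ = 1
(the next term ⌊1244/29^3⌋ = 0, terminating the sum). Summing: v_29(1244!) = 42 + 1 = 43.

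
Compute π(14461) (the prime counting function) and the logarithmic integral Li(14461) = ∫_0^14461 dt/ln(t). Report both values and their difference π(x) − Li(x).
π(14461) = 1696;  Li(14461) ≈ 1720.46;  π(x) − Li(x) ≈ -24.46.

Direct count of primes ≤ 14461 gives π(14461) = 1696. Numerical evaluation of the logarithmic integral gives Li(14461) ≈ 1720.46. The difference π(x) − Li(x) ≈ -24.46 is typically negative for small/moderate x (Li(x) overestimates), though Littlewood's theorem shows this sign changes infinitely often.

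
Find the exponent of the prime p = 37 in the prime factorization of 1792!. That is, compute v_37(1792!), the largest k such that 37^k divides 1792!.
v_37(1792!) = 49

Legendre's formula: v_p(n!) = Σ_{k ≥ 1} ⌊n / p^k⌋. For p = 37, n = 1792, the terms are:
  ⌊1792/37^1⌋ = ⌊1792/37⌋ = 48
  ⌊1792/37^2⌋ = ⌊1792/1369⌋ = 1
(the next term ⌊1792/37^3⌋ = 0, terminating the sum). Summing: v_37(1792!) = 48 + 1 = 49.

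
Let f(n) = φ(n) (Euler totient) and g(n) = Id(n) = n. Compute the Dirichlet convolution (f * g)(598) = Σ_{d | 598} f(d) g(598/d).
(φ * Id)(598) = 3375

Divisors of 598: [1, 2, 13, 23, 26, 46, 299, 598]. For each d | 598:
  d = 1: φ(1) · Id(598/1) = 1 · 598 = 598
  d = 2: φ(2) · Id(598/2) = 1 · 299 = 299
  d = 13: φ(13) · Id(598/13) = 12 · 46 = 552
  d = 23: φ(23) · Id(598/23) = 22 · 26 = 572
  d = 26: φ(26) · Id(598/26) = 12 · 23 = 276
  d = 46: φ(46) · Id(598/46) = 22 · 13 = 286
  d = 299: φ(299) · Id(598/299) = 264 · 2 = 528
  d = 598: φ(598) · Id(598/598) = 264 · 1 = 264
Summing: (φ * Id)(598) = 598 + 299 + 552 + 572 + 276 + 286 + 528 + 264 = 3375.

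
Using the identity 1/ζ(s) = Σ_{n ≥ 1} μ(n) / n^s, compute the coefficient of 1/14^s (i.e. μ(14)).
μ(14) = 1

Factor n = 14 = 2 · 7. μ(n) = 0 if any exponent ≥ 2 (not squarefree); otherwise μ(n) = (−1)^{ω(n)} where ω(n) is the number of distinct prime factors. Applying: μ(14) = 1.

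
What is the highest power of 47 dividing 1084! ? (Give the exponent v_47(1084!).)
v_47(1084!) = 23

Legendre's formula: v_p(n!) = Σ_{k ≥ 1} ⌊n / p^k⌋. For p = 47, n = 1084, the terms are:
  ⌊1084/47^1⌋ = ⌊1084/47⌋ = 23
(the next term ⌊1084/47^2⌋ = 0, terminating the sum). Summing: v_47(1084!) = 23 = 23.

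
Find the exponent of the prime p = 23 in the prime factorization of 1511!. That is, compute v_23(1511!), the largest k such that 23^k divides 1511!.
v_23(1511!) = 67

Legendre's formula: v_p(n!) = Σ_{k ≥ 1} ⌊n / p^k⌋. For p = 23, n = 1511, the terms are:
  ⌊1511/23^1⌋ = ⌊1511/23⌋ = 65
  ⌊1511/23^2⌋ = ⌊1511/529⌋ = 2
(the next term ⌊1511/23^3⌋ = 0, terminating the sum). Summing: v_23(1511!) = 65 + 2 = 67.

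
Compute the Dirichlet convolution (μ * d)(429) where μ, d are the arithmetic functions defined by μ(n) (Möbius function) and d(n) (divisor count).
(μ * d)(429) = 1

Divisors of 429: [1, 3, 11, 13, 33, 39, 143, 429]. For each d | 429:
  d = 1: μ(1) · d(429/1) = 1 · 8 = 8
  d = 3: μ(3) · d(429/3) = -1 · 4 = -4
  d = 11: μ(11) · d(429/11) = -1 · 4 = -4
  d = 13: μ(13) · d(429/13) = -1 · 4 = -4
  d = 33: μ(33) · d(429/33) = 1 · 2 = 2
  d = 39: μ(39) · d(429/39) = 1 · 2 = 2
  d = 143: μ(143) · d(429/143) = 1 · 2 = 2
  d = 429: μ(429) · d(429/429) = -1 · 1 = -1
Summing: (μ * d)(429) = 8 + -4 + -4 + -4 + 2 + 2 + 2 + -1 = 1.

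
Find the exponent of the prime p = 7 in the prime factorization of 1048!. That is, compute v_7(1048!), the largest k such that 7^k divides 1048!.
v_7(1048!) = 173

Legendre's formula: v_p(n!) = Σ_{k ≥ 1} ⌊n / p^k⌋. For p = 7, n = 1048, the terms are:
  ⌊1048/7^1⌋ = ⌊1048/7⌋ = 149
  ⌊1048/7^2⌋ = ⌊1048/49⌋ = 21
  ⌊1048/7^3⌋ = ⌊1048/343⌋ = 3
(the next term ⌊1048/7^4⌋ = 0, terminating the sum). Summing: v_7(1048!) = 149 + 21 + 3 = 173.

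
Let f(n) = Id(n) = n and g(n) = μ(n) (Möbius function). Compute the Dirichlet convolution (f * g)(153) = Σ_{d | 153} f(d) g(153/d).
(Id * μ)(153) = 96

Divisors of 153: [1, 3, 9, 17, 51, 153]. For each d | 153:
  d = 1: Id(1) · μ(153/1) = 1 · 0 = 0
  d = 3: Id(3) · μ(153/3) = 3 · 1 = 3
  d = 9: Id(9) · μ(153/9) = 9 · -1 = -9
  d = 17: Id(17) · μ(153/17) = 17 · 0 = 0
  d = 51: Id(51) · μ(153/51) = 51 · -1 = -51
  d = 153: Id(153) · μ(153/153) = 153 · 1 = 153
Summing: (Id * μ)(153) = 0 + 3 + -9 + 0 + -51 + 153 = 96.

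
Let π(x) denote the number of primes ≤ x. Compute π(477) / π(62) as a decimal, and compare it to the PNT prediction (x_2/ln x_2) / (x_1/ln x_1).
π(477)/π(62) = 91/18 ≈ 5.0556;  PNT prediction ≈ 5.1483.

π(62) = 18 and π(477) = 91, so π(477)/π(62) ≈ 5.0556. The PNT-predicted ratio is (477/ln(477)) / (62/ln(62)) ≈ 5.1483. The two agree to within a few percent, as expected.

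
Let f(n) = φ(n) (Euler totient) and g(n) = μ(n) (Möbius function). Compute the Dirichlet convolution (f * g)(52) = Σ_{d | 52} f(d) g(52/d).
(φ * μ)(52) = 11

Divisors of 52: [1, 2, 4, 13, 26, 52]. For each d | 52:
  d = 1: φ(1) · μ(52/1) = 1 · 0 = 0
  d = 2: φ(2) · μ(52/2) = 1 · 1 = 1
  d = 4: φ(4) · μ(52/4) = 2 · -1 = -2
  d = 13: φ(13) · μ(52/13) = 12 · 0 = 0
  d = 26: φ(26) · μ(52/26) = 12 · -1 = -12
  d = 52: φ(52) · μ(52/52) = 24 · 1 = 24
Summing: (φ * μ)(52) = 0 + 1 + -2 + 0 + -12 + 24 = 11.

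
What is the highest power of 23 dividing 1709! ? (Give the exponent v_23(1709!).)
v_23(1709!) = 77

Legendre's formula: v_p(n!) = Σ_{k ≥ 1} ⌊n / p^k⌋. For p = 23, n = 1709, the terms are:
  ⌊1709/23^1⌋ = ⌊1709/23⌋ = 74
  ⌊1709/23^2⌋ = ⌊1709/529⌋ = 3
(the next term ⌊1709/23^3⌋ = 0, terminating the sum). Summing: v_23(1709!) = 74 + 3 = 77.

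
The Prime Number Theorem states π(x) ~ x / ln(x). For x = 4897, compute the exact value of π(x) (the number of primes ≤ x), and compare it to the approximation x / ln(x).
π(4897) = 654;  x/ln(x) ≈ 576.36;  relative error ≈ 11.87%.

Directly count primes up to 4897: π(4897) = 654. The PNT approximation gives 4897/ln(4897) ≈ 4897/8.49638 ≈ 576.36. Relative error (π(x) − x/ln(x)) / π(x) ≈ 11.87%; the approximation is known to undercount slightly (Li(x) is a better estimate).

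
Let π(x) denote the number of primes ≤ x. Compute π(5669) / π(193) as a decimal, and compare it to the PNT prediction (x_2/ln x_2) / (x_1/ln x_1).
π(5669)/π(193) = 747/44 ≈ 16.9773;  PNT prediction ≈ 17.8856.

π(193) = 44 and π(5669) = 747, so π(5669)/π(193) ≈ 16.9773. The PNT-predicted ratio is (5669/ln(5669)) / (193/ln(193)) ≈ 17.8856. The two agree to within a few percent, as expected.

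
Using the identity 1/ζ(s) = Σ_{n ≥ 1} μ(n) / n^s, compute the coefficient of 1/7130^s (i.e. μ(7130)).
μ(7130) = 1

Factor n = 7130 = 2 · 5 · 23 · 31. μ(n) = 0 if any exponent ≥ 2 (not squarefree); otherwise μ(n) = (−1)^{ω(n)} where ω(n) is the number of distinct prime factors. Applying: μ(7130) = 1.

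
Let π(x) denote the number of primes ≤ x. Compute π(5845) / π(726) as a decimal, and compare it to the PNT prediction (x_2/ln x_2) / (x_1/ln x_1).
π(5845)/π(726) = 767/128 ≈ 5.9922;  PNT prediction ≈ 6.1148.

π(726) = 128 and π(5845) = 767, so π(5845)/π(726) ≈ 5.9922. The PNT-predicted ratio is (5845/ln(5845)) / (726/ln(726)) ≈ 6.1148. The two agree to within a few percent, as expected.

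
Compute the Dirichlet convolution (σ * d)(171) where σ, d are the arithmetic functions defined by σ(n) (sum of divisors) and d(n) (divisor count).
(σ * d)(171) = 528

Divisors of 171: [1, 3, 9, 19, 57, 171]. For each d | 171:
  d = 1: σ(1) · d(171/1) = 1 · 6 = 6
  d = 3: σ(3) · d(171/3) = 4 · 4 = 16
  d = 9: σ(9) · d(171/9) = 13 · 2 = 26
  d = 19: σ(19) · d(171/19) = 20 · 3 = 60
  d = 57: σ(57) · d(171/57) = 80 · 2 = 160
  d = 171: σ(171) · d(171/171) = 260 · 1 = 260
Summing: (σ * d)(171) = 6 + 16 + 26 + 60 + 160 + 260 = 528.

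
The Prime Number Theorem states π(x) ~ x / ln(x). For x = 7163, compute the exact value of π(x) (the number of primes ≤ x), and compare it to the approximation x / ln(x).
π(7163) = 916;  x/ln(x) ≈ 806.95;  relative error ≈ 11.91%.

Directly count primes up to 7163: π(7163) = 916. The PNT approximation gives 7163/ln(7163) ≈ 7163/8.87668 ≈ 806.95. Relative error (π(x) − x/ln(x)) / π(x) ≈ 11.91%; the approximation is known to undercount slightly (Li(x) is a better estimate).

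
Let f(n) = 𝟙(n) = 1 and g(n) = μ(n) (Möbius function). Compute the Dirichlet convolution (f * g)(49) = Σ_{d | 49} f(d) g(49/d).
(𝟙 * μ)(49) = 0

Divisors of 49: [1, 7, 49]. For each d | 49:
  d = 1: 𝟙(1) · μ(49/1) = 1 · 0 = 0
  d = 7: 𝟙(7) · μ(49/7) = 1 · -1 = -1
  d = 49: 𝟙(49) · μ(49/49) = 1 · 1 = 1
Summing: (𝟙 * μ)(49) = 0 + -1 + 1 = 0.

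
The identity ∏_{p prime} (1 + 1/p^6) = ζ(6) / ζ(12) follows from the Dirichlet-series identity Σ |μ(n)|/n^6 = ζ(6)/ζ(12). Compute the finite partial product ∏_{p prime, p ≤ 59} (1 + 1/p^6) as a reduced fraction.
∏ = 15208164362828403658148964619279112555962623197017564159533315284245673252712693579875969187856000000/14952583309331613601270624305866697838298339465266429234833578634476621111163572328947624655858571977

The primes p ≤ 59 are [2, 3, 5, 7, 11, 13, 17, 19, 23, 29, 31, 37, 41, 43, 47, 53, 59]. For each, (1 + 1/p^6) = (p^6 + 1)/p^6. Multiplying these fractions over p ∈ [2, 3, 5, 7, 11, 13, 17, 19, 23, 29, 31, 37, 41, 43, 47, 53, 59] gives 15208164362828403658148964619279112555962623197017564159533315284245673252712693579875969187856000000/14952583309331613601270624305866697838298339465266429234833578634476621111163572328947624655858571977. (In the limit P → ∞ this tends to ζ(6)/ζ(12).)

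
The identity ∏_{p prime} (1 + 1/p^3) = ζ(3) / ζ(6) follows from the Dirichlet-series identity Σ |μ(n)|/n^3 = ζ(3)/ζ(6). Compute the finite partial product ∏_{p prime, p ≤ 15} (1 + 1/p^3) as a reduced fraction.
∏ = 431631936/365525875

The primes p ≤ 15 are [2, 3, 5, 7, 11, 13]. For each, (1 + 1/p^3) = (p^3 + 1)/p^3. Multiplying these fractions over p ∈ [2, 3, 5, 7, 11, 13] gives 431631936/365525875. (In the limit P → ∞ this tends to ζ(3)/ζ(6).)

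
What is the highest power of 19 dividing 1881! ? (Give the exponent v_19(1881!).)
v_19(1881!) = 104

Legendre's formula: v_p(n!) = Σ_{k ≥ 1} ⌊n / p^k⌋. For p = 19, n = 1881, the terms are:
  ⌊1881/19^1⌋ = ⌊1881/19⌋ = 99
  ⌊1881/19^2⌋ = ⌊1881/361⌋ = 5
(the next term ⌊1881/19^3⌋ = 0, terminating the sum). Summing: v_19(1881!) = 99 + 5 = 104.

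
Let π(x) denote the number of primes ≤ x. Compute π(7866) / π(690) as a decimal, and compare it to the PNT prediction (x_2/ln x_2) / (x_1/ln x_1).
π(7866)/π(690) = 992/124 ≈ 8.0000;  PNT prediction ≈ 8.3072.

π(690) = 124 and π(7866) = 992, so π(7866)/π(690) ≈ 8.0000. The PNT-predicted ratio is (7866/ln(7866)) / (690/ln(690)) ≈ 8.3072. The two agree to within a few percent, as expected.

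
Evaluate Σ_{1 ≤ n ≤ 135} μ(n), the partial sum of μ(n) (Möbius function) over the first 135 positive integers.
Σ_{n ≤ 135} μ(n) = -1

Compute μ(n) for each 1 ≤ n ≤ 135: μ(1) = 1, μ(2) = -1, μ(3) = -1, μ(4) = 0, μ(5) = -1, μ(6) = 1, μ(7) = -1, μ(8) = 0, μ(9) = 0, μ(10) = 1, μ(11) = -1, μ(12) = 0, μ(13) = -1, μ(14) = 1, μ(15) = 1, μ(16) = 0, μ(17) = -1, μ(18) = 0, μ(19) = -1, μ(20) = 0, μ(21) = 1, μ(22) = 1, μ(23) = -1, μ(24) = 0, μ(25) = 0, μ(26) = 1, μ(27) = 0, μ(28) = 0, μ(29) = -1, μ(30) = -1, μ(31) = -1, μ(32) = 0, μ(33) = 1, μ(34) = 1, μ(35) = 1, μ(36) = 0, μ(37) = -1, μ(38) = 1, μ(39) = 1, μ(40) = 0, μ(41) = -1, μ(42) = -1, μ(43) = -1, μ(44) = 0, μ(45) = 0, μ(46) = 1, μ(47) = -1, μ(48) = 0, μ(49) = 0, μ(50) = 0, μ(51) = 1, μ(52) = 0, μ(53) = -1, μ(54) = 0, μ(55) = 1, μ(56) = 0, μ(57) = 1, μ(58) = 1, μ(59) = -1, μ(60) = 0, μ(61) = -1, μ(62) = 1, μ(63) = 0, μ(64) = 0, μ(65) = 1, μ(66) = -1, μ(67) = -1, μ(68) = 0, μ(69) = 1, μ(70) = -1, μ(71) = -1, μ(72) = 0, μ(73) = -1, μ(74) = 1, μ(75) = 0, μ(76) = 0, μ(77) = 1, μ(78) = -1, μ(79) = -1, μ(80) = 0, μ(81) = 0, μ(82) = 1, μ(83) = -1, μ(84) = 0, μ(85) = 1, μ(86) = 1, μ(87) = 1, μ(88) = 0, μ(89) = -1, μ(90) = 0, μ(91) = 1, μ(92) = 0, μ(93) = 1, μ(94) = 1, μ(95) = 1, μ(96) = 0, μ(97) = -1, μ(98) = 0, μ(99) = 0, μ(100) = 0, μ(101) = -1, μ(102) = -1, μ(103) = -1, μ(104) = 0, μ(105) = -1, μ(106) = 1, μ(107) = -1, μ(108) = 0, μ(109) = -1, μ(110) = -1, μ(111) = 1, μ(112) = 0, μ(113) = -1, μ(114) = -1, μ(115) = 1, μ(116) = 0, μ(117) = 0, μ(118) = 1, μ(119) = 1, μ(120) = 0, μ(121) = 0, μ(122) = 1, μ(123) = 1, μ(124) = 0, μ(125) = 0, μ(126) = 0, μ(127) = -1, μ(128) = 0, μ(129) = 1, μ(130) = -1, μ(131) = -1, μ(132) = 0, μ(133) = 1, μ(134) = 1, μ(135) = 0. Summing all 135 values: -1. (Mertens function M(x) = Σ_{n ≤ x} μ(n); on average M(x) should be small (PNT ⟺ M(x) = o(x)).)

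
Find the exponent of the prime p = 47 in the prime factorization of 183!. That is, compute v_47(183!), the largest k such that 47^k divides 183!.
v_47(183!) = 3

Legendre's formula: v_p(n!) = Σ_{k ≥ 1} ⌊n / p^k⌋. For p = 47, n = 183, the terms are:
  ⌊183/47^1⌋ = ⌊183/47⌋ = 3
(the next term ⌊183/47^2⌋ = 0, terminating the sum). Summing: v_47(183!) = 3 = 3.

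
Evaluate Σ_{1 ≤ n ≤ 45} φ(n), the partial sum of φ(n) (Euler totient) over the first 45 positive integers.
Σ_{n ≤ 45} φ(n) = 628

Compute φ(n) for each 1 ≤ n ≤ 45: φ(1) = 1, φ(2) = 1, φ(3) = 2, φ(4) = 2, φ(5) = 4, φ(6) = 2, φ(7) = 6, φ(8) = 4, φ(9) = 6, φ(10) = 4, φ(11) = 10, φ(12) = 4, φ(13) = 12, φ(14) = 6, φ(15) = 8, φ(16) = 8, φ(17) = 16, φ(18) = 6, φ(19) = 18, φ(20) = 8, φ(21) = 12, φ(22) = 10, φ(23) = 22, φ(24) = 8, φ(25) = 20, φ(26) = 12, φ(27) = 18, φ(28) = 12, φ(29) = 28, φ(30) = 8, φ(31) = 30, φ(32) = 16, φ(33) = 20, φ(34) = 16, φ(35) = 24, φ(36) = 12, φ(37) = 36, φ(38) = 18, φ(39) = 24, φ(40) = 16, φ(41) = 40, φ(42) = 12, φ(43) = 42, φ(44) = 20, φ(45) = 24. Summing all 45 values: 628. (Average order: Σ_{n ≤ x} φ(n) ~ (3/π²) x². For x = 45, (3/π²)·45² ≈ 615.53.)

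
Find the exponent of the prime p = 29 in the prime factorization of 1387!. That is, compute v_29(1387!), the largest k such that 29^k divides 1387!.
v_29(1387!) = 48

Legendre's formula: v_p(n!) = Σ_{k ≥ 1} ⌊n / p^k⌋. For p = 29, n = 1387, the terms are:
  ⌊1387/29^1⌋ = ⌊1387/29⌋ = 47
  ⌊1387/29^2⌋ = ⌊1387/841⌋ = 1
(the next term ⌊1387/29^3⌋ = 0, terminating the sum). Summing: v_29(1387!) = 47 + 1 = 48.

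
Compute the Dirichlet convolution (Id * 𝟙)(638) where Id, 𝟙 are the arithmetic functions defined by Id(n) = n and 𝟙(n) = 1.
(Id * 𝟙)(638) = 1080

Divisors of 638: [1, 2, 11, 22, 29, 58, 319, 638]. For each d | 638:
  d = 1: Id(1) · 𝟙(638/1) = 1 · 1 = 1
  d = 2: Id(2) · 𝟙(638/2) = 2 · 1 = 2
  d = 11: Id(11) · 𝟙(638/11) = 11 · 1 = 11
  d = 22: Id(22) · 𝟙(638/22) = 22 · 1 = 22
  d = 29: Id(29) · 𝟙(638/29) = 29 · 1 = 29
  d = 58: Id(58) · 𝟙(638/58) = 58 · 1 = 58
  d = 319: Id(319) · 𝟙(638/319) = 319 · 1 = 319
  d = 638: Id(638) · 𝟙(638/638) = 638 · 1 = 638
Summing: (Id * 𝟙)(638) = 1 + 2 + 11 + 22 + 29 + 58 + 319 + 638 = 1080.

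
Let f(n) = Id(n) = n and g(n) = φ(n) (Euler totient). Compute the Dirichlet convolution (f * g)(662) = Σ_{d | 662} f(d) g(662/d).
(Id * φ)(662) = 1983

Divisors of 662: [1, 2, 331, 662]. For each d | 662:
  d = 1: Id(1) · φ(662/1) = 1 · 330 = 330
  d = 2: Id(2) · φ(662/2) = 2 · 330 = 660
  d = 331: Id(331) · φ(662/331) = 331 · 1 = 331
  d = 662: Id(662) · φ(662/662) = 662 · 1 = 662
Summing: (Id * φ)(662) = 330 + 660 + 331 + 662 = 1983.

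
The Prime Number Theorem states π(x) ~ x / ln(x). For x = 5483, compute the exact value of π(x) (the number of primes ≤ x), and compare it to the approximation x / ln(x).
π(5483) = 725;  x/ln(x) ≈ 636.86;  relative error ≈ 12.16%.

Directly count primes up to 5483: π(5483) = 725. The PNT approximation gives 5483/ln(5483) ≈ 5483/8.60941 ≈ 636.86. Relative error (π(x) − x/ln(x)) / π(x) ≈ 12.16%; the approximation is known to undercount slightly (Li(x) is a better estimate).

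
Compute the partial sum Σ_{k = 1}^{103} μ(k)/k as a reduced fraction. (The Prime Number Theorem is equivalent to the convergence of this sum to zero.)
Σ μ(k)/k = 41203144520038891926409588275527024249/23984823528925228172706521638692258396210

Values of μ(k) for 1 ≤ k ≤ 103: μ(1) = 1, μ(2) = -1, μ(3) = -1, μ(5) = -1, μ(6) = 1, μ(7) = -1, μ(10) = 1, μ(11) = -1, μ(13) = -1, μ(14) = 1, μ(15) = 1, μ(17) = -1, μ(19) = -1, μ(21) = 1, μ(22) = 1, μ(23) = -1, μ(26) = 1, μ(29) = -1, μ(30) = -1, μ(31) = -1, μ(33) = 1, μ(34) = 1, μ(35) = 1, μ(37) = -1, μ(38) = 1, μ(39) = 1, μ(41) = -1, μ(42) = -1, μ(43) = -1, μ(46) = 1, μ(47) = -1, μ(51) = 1, μ(53) = -1, μ(55) = 1, μ(57) = 1, μ(58) = 1, μ(59) = -1, μ(61) = -1, μ(62) = 1, μ(65) = 1, μ(66) = -1, μ(67) = -1, μ(69) = 1, μ(70) = -1, μ(71) = -1, μ(73) = -1, μ(74) = 1, μ(77) = 1, μ(78) = -1, μ(79) = -1, μ(82) = 1, μ(83) = -1, μ(85) = 1, μ(86) = 1, μ(87) = 1, μ(89) = -1, μ(91) = 1, μ(93) = 1, μ(94) = 1, μ(95) = 1, μ(97) = -1, μ(101) = -1, μ(102) = -1, μ(103) = -1, with μ = 0 on non-squarefree integers. Summing μ(k)/k for k where μ(k) ≠ 0 gives 41203144520038891926409588275527024249/23984823528925228172706521638692258396210 ≈ 0.0017. (PNT ⟺ this sum → 0 as n → ∞.)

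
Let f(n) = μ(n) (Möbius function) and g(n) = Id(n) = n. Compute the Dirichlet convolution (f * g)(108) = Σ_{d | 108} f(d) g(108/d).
(μ * Id)(108) = 36

Divisors of 108: [1, 2, 3, 4, 6, 9, 12, 18, 27, 36, 54, 108]. For each d | 108:
  d = 1: μ(1) · Id(108/1) = 1 · 108 = 108
  d = 2: μ(2) · Id(108/2) = -1 · 54 = -54
  d = 3: μ(3) · Id(108/3) = -1 · 36 = -36
  d = 4: μ(4) · Id(108/4) = 0 · 27 = 0
  d = 6: μ(6) · Id(108/6) = 1 · 18 = 18
  d = 9: μ(9) · Id(108/9) = 0 · 12 = 0
  d = 12: μ(12) · Id(108/12) = 0 · 9 = 0
  d = 18: μ(18) · Id(108/18) = 0 · 6 = 0
  d = 27: μ(27) · Id(108/27) = 0 · 4 = 0
  d = 36: μ(36) · Id(108/36) = 0 · 3 = 0
  d = 54: μ(54) · Id(108/54) = 0 · 2 = 0
  d = 108: μ(108) · Id(108/108) = 0 · 1 = 0
Summing: (μ * Id)(108) = 108 + -54 + -36 + 0 + 18 + 0 + 0 + 0 + 0 + 0 + 0 + 0 = 36.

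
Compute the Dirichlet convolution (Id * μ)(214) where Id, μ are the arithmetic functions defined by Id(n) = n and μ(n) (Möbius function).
(Id * μ)(214) = 106

Divisors of 214: [1, 2, 107, 214]. For each d | 214:
  d = 1: Id(1) · μ(214/1) = 1 · 1 = 1
  d = 2: Id(2) · μ(214/2) = 2 · -1 = -2
  d = 107: Id(107) · μ(214/107) = 107 · -1 = -107
  d = 214: Id(214) · μ(214/214) = 214 · 1 = 214
Summing: (Id * μ)(214) = 1 + -2 + -107 + 214 = 106.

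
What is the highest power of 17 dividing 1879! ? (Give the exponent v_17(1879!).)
v_17(1879!) = 116

Legendre's formula: v_p(n!) = Σ_{k ≥ 1} ⌊n / p^k⌋. For p = 17, n = 1879, the terms are:
  ⌊1879/17^1⌋ = ⌊1879/17⌋ = 110
  ⌊1879/17^2⌋ = ⌊1879/289⌋ = 6
(the next term ⌊1879/17^3⌋ = 0, terminating the sum). Summing: v_17(1879!) = 110 + 6 = 116.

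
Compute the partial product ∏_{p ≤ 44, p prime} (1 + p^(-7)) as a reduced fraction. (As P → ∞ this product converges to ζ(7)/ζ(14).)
∏ = 520809220089538061022644224225580227698833285987386472597926245148089867161153104280287356125184/516528479137134655019209847872578550121603875954111837055841148542846145248143400719531810009375

The primes p ≤ 44 are [2, 3, 5, 7, 11, 13, 17, 19, 23, 29, 31, 37, 41, 43]. For each, (1 + 1/p^7) = (p^7 + 1)/p^7. Multiplying these fractions over p ∈ [2, 3, 5, 7, 11, 13, 17, 19, 23, 29, 31, 37, 41, 43] gives 520809220089538061022644224225580227698833285987386472597926245148089867161153104280287356125184/516528479137134655019209847872578550121603875954111837055841148542846145248143400719531810009375. (In the limit P → ∞ this tends to ζ(7)/ζ(14).)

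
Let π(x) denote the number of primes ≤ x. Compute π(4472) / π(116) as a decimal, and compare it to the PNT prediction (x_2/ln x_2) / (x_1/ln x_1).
π(4472)/π(116) = 607/30 ≈ 20.2333;  PNT prediction ≈ 21.8020.

π(116) = 30 and π(4472) = 607, so π(4472)/π(116) ≈ 20.2333. The PNT-predicted ratio is (4472/ln(4472)) / (116/ln(116)) ≈ 21.8020. The two agree to within a few percent, as expected.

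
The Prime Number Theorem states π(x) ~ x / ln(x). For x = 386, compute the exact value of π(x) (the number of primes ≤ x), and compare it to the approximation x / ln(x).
π(386) = 76;  x/ln(x) ≈ 64.81;  relative error ≈ 14.72%.

Directly count primes up to 386: π(386) = 76. The PNT approximation gives 386/ln(386) ≈ 386/5.95584 ≈ 64.81. Relative error (π(x) − x/ln(x)) / π(x) ≈ 14.72%; the approximation is known to undercount slightly (Li(x) is a better estimate).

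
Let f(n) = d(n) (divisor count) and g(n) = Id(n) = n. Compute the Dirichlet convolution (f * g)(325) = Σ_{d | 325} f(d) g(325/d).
(d * Id)(325) = 570

Divisors of 325: [1, 5, 13, 25, 65, 325]. For each d | 325:
  d = 1: d(1) · Id(325/1) = 1 · 325 = 325
  d = 5: d(5) · Id(325/5) = 2 · 65 = 130
  d = 13: d(13) · Id(325/13) = 2 · 25 = 50
  d = 25: d(25) · Id(325/25) = 3 · 13 = 39
  d = 65: d(65) · Id(325/65) = 4 · 5 = 20
  d = 325: d(325) · Id(325/325) = 6 · 1 = 6
Summing: (d * Id)(325) = 325 + 130 + 50 + 39 + 20 + 6 = 570.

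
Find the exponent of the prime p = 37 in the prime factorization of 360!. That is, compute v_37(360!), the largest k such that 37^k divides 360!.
v_37(360!) = 9

Legendre's formula: v_p(n!) = Σ_{k ≥ 1} ⌊n / p^k⌋. For p = 37, n = 360, the terms are:
  ⌊360/37^1⌋ = ⌊360/37⌋ = 9
(the next term ⌊360/37^2⌋ = 0, terminating the sum). Summing: v_37(360!) = 9 = 9.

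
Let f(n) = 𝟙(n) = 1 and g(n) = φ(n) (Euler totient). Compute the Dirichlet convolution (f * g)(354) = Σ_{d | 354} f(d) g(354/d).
(𝟙 * φ)(354) = 354

Divisors of 354: [1, 2, 3, 6, 59, 118, 177, 354]. For each d | 354:
  d = 1: 𝟙(1) · φ(354/1) = 1 · 116 = 116
  d = 2: 𝟙(2) · φ(354/2) = 1 · 116 = 116
  d = 3: 𝟙(3) · φ(354/3) = 1 · 58 = 58
  d = 6: 𝟙(6) · φ(354/6) = 1 · 58 = 58
  d = 59: 𝟙(59) · φ(354/59) = 1 · 2 = 2
  d = 118: 𝟙(118) · φ(354/118) = 1 · 2 = 2
  d = 177: 𝟙(177) · φ(354/177) = 1 · 1 = 1
  d = 354: 𝟙(354) · φ(354/354) = 1 · 1 = 1
Summing: (𝟙 * φ)(354) = 116 + 116 + 58 + 58 + 2 + 2 + 1 + 1 = 354.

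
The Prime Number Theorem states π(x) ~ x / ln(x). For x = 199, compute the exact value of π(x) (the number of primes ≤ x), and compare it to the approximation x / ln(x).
π(199) = 46;  x/ln(x) ≈ 37.59;  relative error ≈ 18.27%.

Directly count primes up to 199: π(199) = 46. The PNT approximation gives 199/ln(199) ≈ 199/5.29330 ≈ 37.59. Relative error (π(x) − x/ln(x)) / π(x) ≈ 18.27%; the approximation is known to undercount slightly (Li(x) is a better estimate).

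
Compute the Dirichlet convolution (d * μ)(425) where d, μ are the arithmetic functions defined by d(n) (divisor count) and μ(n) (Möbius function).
(d * μ)(425) = 1

Divisors of 425: [1, 5, 17, 25, 85, 425]. For each d | 425:
  d = 1: d(1) · μ(425/1) = 1 · 0 = 0
  d = 5: d(5) · μ(425/5) = 2 · 1 = 2
  d = 17: d(17) · μ(425/17) = 2 · 0 = 0
  d = 25: d(25) · μ(425/25) = 3 · -1 = -3
  d = 85: d(85) · μ(425/85) = 4 · -1 = -4
  d = 425: d(425) · μ(425/425) = 6 · 1 = 6
Summing: (d * μ)(425) = 0 + 2 + 0 + -3 + -4 + 6 = 1.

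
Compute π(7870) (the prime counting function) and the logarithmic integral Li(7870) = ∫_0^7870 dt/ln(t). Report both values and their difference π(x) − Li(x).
π(7870) = 993;  Li(7870) ≈ 1011.94;  π(x) − Li(x) ≈ -18.94.

Direct count of primes ≤ 7870 gives π(7870) = 993. Numerical evaluation of the logarithmic integral gives Li(7870) ≈ 1011.94. The difference π(x) − Li(x) ≈ -18.94 is typically negative for small/moderate x (Li(x) overestimates), though Littlewood's theorem shows this sign changes infinitely often.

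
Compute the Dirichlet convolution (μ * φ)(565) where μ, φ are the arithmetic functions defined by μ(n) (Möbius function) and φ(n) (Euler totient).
(μ * φ)(565) = 333

Divisors of 565: [1, 5, 113, 565]. For each d | 565:
  d = 1: μ(1) · φ(565/1) = 1 · 448 = 448
  d = 5: μ(5) · φ(565/5) = -1 · 112 = -112
  d = 113: μ(113) · φ(565/113) = -1 · 4 = -4
  d = 565: μ(565) · φ(565/565) = 1 · 1 = 1
Summing: (μ * φ)(565) = 448 + -112 + -4 + 1 = 333.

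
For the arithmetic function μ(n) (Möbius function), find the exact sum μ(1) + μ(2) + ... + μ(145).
Σ_{n ≤ 145} μ(n) = 0

Compute μ(n) for each 1 ≤ n ≤ 145: μ(1) = 1, μ(2) = -1, μ(3) = -1, μ(4) = 0, μ(5) = -1, μ(6) = 1, μ(7) = -1, μ(8) = 0, μ(9) = 0, μ(10) = 1, μ(11) = -1, μ(12) = 0, μ(13) = -1, μ(14) = 1, μ(15) = 1, μ(16) = 0, μ(17) = -1, μ(18) = 0, μ(19) = -1, μ(20) = 0, μ(21) = 1, μ(22) = 1, μ(23) = -1, μ(24) = 0, μ(25) = 0, μ(26) = 1, μ(27) = 0, μ(28) = 0, μ(29) = -1, μ(30) = -1, μ(31) = -1, μ(32) = 0, μ(33) = 1, μ(34) = 1, μ(35) = 1, μ(36) = 0, μ(37) = -1, μ(38) = 1, μ(39) = 1, μ(40) = 0, μ(41) = -1, μ(42) = -1, μ(43) = -1, μ(44) = 0, μ(45) = 0, μ(46) = 1, μ(47) = -1, μ(48) = 0, μ(49) = 0, μ(50) = 0, μ(51) = 1, μ(52) = 0, μ(53) = -1, μ(54) = 0, μ(55) = 1, μ(56) = 0, μ(57) = 1, μ(58) = 1, μ(59) = -1, μ(60) = 0, μ(61) = -1, μ(62) = 1, μ(63) = 0, μ(64) = 0, μ(65) = 1, μ(66) = -1, μ(67) = -1, μ(68) = 0, μ(69) = 1, μ(70) = -1, μ(71) = -1, μ(72) = 0, μ(73) = -1, μ(74) = 1, μ(75) = 0, μ(76) = 0, μ(77) = 1, μ(78) = -1, μ(79) = -1, μ(80) = 0, μ(81) = 0, μ(82) = 1, μ(83) = -1, μ(84) = 0, μ(85) = 1, μ(86) = 1, μ(87) = 1, μ(88) = 0, μ(89) = -1, μ(90) = 0, μ(91) = 1, μ(92) = 0, μ(93) = 1, μ(94) = 1, μ(95) = 1, μ(96) = 0, μ(97) = -1, μ(98) = 0, μ(99) = 0, μ(100) = 0, μ(101) = -1, μ(102) = -1, μ(103) = -1, μ(104) = 0, μ(105) = -1, μ(106) = 1, μ(107) = -1, μ(108) = 0, μ(109) = -1, μ(110) = -1, μ(111) = 1, μ(112) = 0, μ(113) = -1, μ(114) = -1, μ(115) = 1, μ(116) = 0, μ(117) = 0, μ(118) = 1, μ(119) = 1, μ(120) = 0, μ(121) = 0, μ(122) = 1, μ(123) = 1, μ(124) = 0, μ(125) = 0, μ(126) = 0, μ(127) = -1, μ(128) = 0, μ(129) = 1, μ(130) = -1, μ(131) = -1, μ(132) = 0, μ(133) = 1, μ(134) = 1, μ(135) = 0, μ(136) = 0, μ(137) = -1, μ(138) = -1, μ(139) = -1, μ(140) = 0, μ(141) = 1, μ(142) = 1, μ(143) = 1, μ(144) = 0, μ(145) = 1. Summing all 145 values: 0. (Mertens function M(x) = Σ_{n ≤ x} μ(n); on average M(x) should be small (PNT ⟺ M(x) = o(x)).)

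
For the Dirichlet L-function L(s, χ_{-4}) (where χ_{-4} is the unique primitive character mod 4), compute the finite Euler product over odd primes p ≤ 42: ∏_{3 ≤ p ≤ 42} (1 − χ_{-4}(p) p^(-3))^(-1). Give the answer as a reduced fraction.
∏ = 317583502136600214370347226405/327754858760764671044087709696

The odd primes p ≤ 42 are [3, 5, 7, 11, 13, 17, 19, 23, 29, 31, 37, 41]. For each, χ(p) = 1 if p ≡ 1 mod 4, χ(p) = −1 if p ≡ 3 mod 4. Taking (1 − χ(p)/p^3)^(-1) = p^3/(p^3 − χ(p)): (1 − (-1)/3^3)^(-1) · (1 − (1)/5^3)^(-1) · (1 − (-1)/7^3)^(-1) · (1 − (-1)/11^3)^(-1) · (1 − (1)/13^3)^(-1) · (1 − (1)/17^3)^(-1) · (1 − (-1)/19^3)^(-1) · (1 − (-1)/23^3)^(-1) · (1 − (1)/29^3)^(-1) · (1 − (-1)/31^3)^(-1) · (1 − (1)/37^3)^(-1) · (1 − (1)/41^3)^(-1) = 317583502136600214370347226405/327754858760764671044087709696.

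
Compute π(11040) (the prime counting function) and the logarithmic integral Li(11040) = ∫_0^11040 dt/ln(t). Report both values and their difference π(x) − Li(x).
π(11040) = 1337;  Li(11040) ≈ 1358.44;  π(x) − Li(x) ≈ -21.44.

Direct count of primes ≤ 11040 gives π(11040) = 1337. Numerical evaluation of the logarithmic integral gives Li(11040) ≈ 1358.44. The difference π(x) − Li(x) ≈ -21.44 is typically negative for small/moderate x (Li(x) overestimates), though Littlewood's theorem shows this sign changes infinitely often.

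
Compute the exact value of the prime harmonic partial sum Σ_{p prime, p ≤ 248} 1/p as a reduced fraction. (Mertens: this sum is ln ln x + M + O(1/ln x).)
Σ 1/p = 506873196134241441348690763593294873492730445394823722837469097176314709804649267964680634478659521/256041159035492609053110100510385311995538591998443060216114576417920917800321526504084465112487730

π(248) = 53, so the primes ≤ 248 are [2, 3, 5, 7, 11, 13, 17, 19, 23, 29, 31, 37, 41, 43, 47, 53, 59, 61, 67, 71, 73, 79, 83, 89, 97, 101, 103, 107, 109, 113, 127, 131, 137, 139, 149, 151, 157, 163, 167, 173, 179, 181, 191, 193, 197, 199, 211, 223, 227, 229, 233, 239, 241]. Summing 1/p over these primes: 506873196134241441348690763593294873492730445394823722837469097176314709804649267964680634478659521/256041159035492609053110100510385311995538591998443060216114576417920917800321526504084465112487730 ≈ 1.9797. Mertens estimate ln ln(248) + 0.2615 ≈ 1.9687.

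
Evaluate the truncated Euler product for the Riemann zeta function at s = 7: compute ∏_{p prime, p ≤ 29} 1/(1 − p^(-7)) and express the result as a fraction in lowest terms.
∏ = 20189988207350348919037978304364860886791127062160383015625/20022812195570168466484427140768180765465562977446282025216

The primes p ≤ 29 are [2, 3, 5, 7, 11, 13, 17, 19, 23, 29]. For each prime, (1 − 1/p^7)^(-1) = p^7 / (p^7 − 1). The product is (1 − 1/2^7)^(-1), (1 − 1/3^7)^(-1), (1 − 1/5^7)^(-1), (1 − 1/7^7)^(-1), (1 − 1/11^7)^(-1), (1 − 1/13^7)^(-1), (1 − 1/17^7)^(-1), (1 − 1/19^7)^(-1), (1 − 1/23^7)^(-1), (1 − 1/29^7)^(-1) = ∏ p^7 / (p^7 − 1) = 20189988207350348919037978304364860886791127062160383015625/20022812195570168466484427140768180765465562977446282025216.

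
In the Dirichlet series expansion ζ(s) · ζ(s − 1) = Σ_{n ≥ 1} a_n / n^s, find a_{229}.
σ(229) = 230

In the product (Σ m^0/m^s)(Σ k / k^s) = Σ (Σ_{d | n} d) / n^s, the coefficient of 1/n^s is σ(n) = Σ_{d | n} d. For n = 229, divisors are [1, 229]; summing: σ(229) = 230.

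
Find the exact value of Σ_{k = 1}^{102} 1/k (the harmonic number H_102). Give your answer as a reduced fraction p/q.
H_102 = 1466680552926312970266451896162877432149019/281670315928038407744716588098661706369472

Direct summation: H_102 = 1 + 1/2 + ... + 1/102. The least common denominator is lcm(1, ..., 102) = 7041757898200960193617914702466542659236800; over this denominator the numerator is 7041757898200960193617914702466542659236800 + 3520878949100480096808957351233271329618400 + 2347252632733653397872638234155514219745600 + 1760439474550240048404478675616635664809200 + 1408351579640192038723582940493308531847360 + 1173626316366826698936319117077757109872800 + 1005965414028708599088273528923791808462400 + 880219737275120024202239337808317832404600 + 782417544244551132624212744718504739915200 + 704175789820096019361791470246654265923680 + 640159808927360017601628609315140241748800 + 586813158183413349468159558538878554936400 + 541673684476996937970608823266657127633600 + 502982707014354299544136764461895904231200 + 469450526546730679574527646831102843949120 + 440109868637560012101119668904158916202300 + 414221052835350599624583217792149568190400 + 391208772122275566312106372359252369957600 + 370618836747418957558837615919291718907200 + 352087894910048009680895735123327132961840 + 335321804676236199696091176307930602820800 + 320079904463680008800814304657570120874400 + 306163386878302617113822378368110550401600 + 293406579091706674734079779269439277468200 + 281670315928038407744716588098661706369472 + 270836842238498468985304411633328563816800 + 260805848081517044208070914906168246638400 + 251491353507177149772068382230947952115600 + 242819237868998627366134989740225608939200 + 234725263273365339787263823415551421974560 + 227153480587127748181223054918275569652800 + 220054934318780006050559834452079458101150 + 213386602975786672533876203105046747249600 + 207110526417675299812291608896074784095200 + 201193082805741719817654705784758361692480 + 195604386061137783156053186179626184978800 + 190317781032458383611294991958555207006400 + 185309418373709478779418807959645859453600 + 180557894825665645990202941088885709211200 + 176043947455024004840447867561663566480920 + 171750192639047809600436943962598601444800 + 167660902338118099848045588153965301410400 + 163761811586068841712044527964338201377600 + 160039952231840004400407152328785060437200 + 156483508848910226524842548943700947983040 + 153081693439151308556911189184055275200800 + 149824636131935323268466270265245588494400 + 146703289545853337367039889634719638734100 + 143709344861244085584039075560541686923200 + 140835157964019203872358294049330853184736 + 138073684278450199874861072597383189396800 + 135418421119249234492652205816664281908400 + 132863356569829437615432352876727219985600 + 130402924040758522104035457453084123319200 + 128031961785472003520325721863028048349760 + 125745676753588574886034191115473976057800 + 123539612249139652519612538639763906302400 + 121409618934499313683067494870112804469600 + 119351828783067121925727367838415977275200 + 117362631636682669893631911707775710987280 + 115438654068868199895375650860107256708800 + 113576740293563874090611527459137784826400 + 111773934892078733232030392102643534273600 + 110027467159390003025279917226039729050575 + 108334736895399387594121764653331425526720 + 106693301487893336266938101552523373624800 + 105100864152253137218177831380097651630400 + 103555263208837649906145804448037392047600 + 102054462292767539037940792789370183467200 + 100596541402870859908827352892379180846240 + 99179688707055777374900207076993558580800 + 97802193030568891578026593089813092489400 + 96462436961656988953670064417349899441600 + 95158890516229191805647495979277603503200 + 93890105309346135914905529366220568789824 + 92654709186854739389709403979822929726800 + 91451401275337145371661229902162891678400 + 90278947412832822995101470544442854605600 + 89136175926594432830606515221095476699200 + 88021973727512002420223933780831783240460 + 86935282693839014736023638302056082212800 + 85875096319523904800218471981299300722400 + 84840456604830845706239936174295694689600 + 83830451169059049924022794076982650705200 + 82844210567070119924916643558429913638080 + 81880905793034420856022263982169100688800 + 80939745956332875788711663246741869646400 + 80019976115920002200203576164392530218600 + 79120875260684945995706906769286996171200 + 78241754424455113262421274471850473991520 + 77381954925285276852944117609522446804800 + 76540846719575654278455594592027637600400 + 75717826862375916060407684972758523217600 + 74912318065967661634233135132622794247200 + 74123767349483791511767523183858343781440 + 73351644772926668683519944817359819367050 + 72595442249494434985751697963572604734400 + 71854672430622042792019537780270843461600 + 71128867658595557511292067701682249083200 + 70417578982009601936179147024665426592368 + 69720375229712477164533808935312303556800 + 69036842139225099937430536298691594698400 = 36667013823157824256661297404071935803725475, so H_102 = 36667013823157824256661297404071935803725475/7041757898200960193617914702466542659236800; reducing by gcd(36667013823157824256661297404071935803725475, 7041757898200960193617914702466542659236800) = 25 gives 1466680552926312970266451896162877432149019/281670315928038407744716588098661706369472 ≈ 5.20708. (The PNT-adjacent estimate ln(102) + γ ≈ 5.20219 matches within O(1/n).)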